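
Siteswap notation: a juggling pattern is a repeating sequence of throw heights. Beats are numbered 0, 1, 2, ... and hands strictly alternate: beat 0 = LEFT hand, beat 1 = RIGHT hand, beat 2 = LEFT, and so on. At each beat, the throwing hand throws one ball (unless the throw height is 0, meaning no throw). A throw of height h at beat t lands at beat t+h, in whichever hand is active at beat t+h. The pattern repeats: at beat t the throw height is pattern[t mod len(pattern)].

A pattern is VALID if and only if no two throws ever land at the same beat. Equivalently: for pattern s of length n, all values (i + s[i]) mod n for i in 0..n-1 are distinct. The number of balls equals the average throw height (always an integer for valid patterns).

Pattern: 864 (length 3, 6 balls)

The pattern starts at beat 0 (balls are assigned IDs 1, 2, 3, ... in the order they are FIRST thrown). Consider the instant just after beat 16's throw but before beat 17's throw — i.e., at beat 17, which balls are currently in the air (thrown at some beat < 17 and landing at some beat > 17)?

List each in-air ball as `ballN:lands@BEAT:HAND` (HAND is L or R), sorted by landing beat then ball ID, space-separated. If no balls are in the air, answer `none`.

Answer: ball3:lands@18:L ball2:lands@19:R ball1:lands@20:L ball5:lands@22:L ball4:lands@23:R

Derivation:
Beat 0 (L): throw ball1 h=8 -> lands@8:L; in-air after throw: [b1@8:L]
Beat 1 (R): throw ball2 h=6 -> lands@7:R; in-air after throw: [b2@7:R b1@8:L]
Beat 2 (L): throw ball3 h=4 -> lands@6:L; in-air after throw: [b3@6:L b2@7:R b1@8:L]
Beat 3 (R): throw ball4 h=8 -> lands@11:R; in-air after throw: [b3@6:L b2@7:R b1@8:L b4@11:R]
Beat 4 (L): throw ball5 h=6 -> lands@10:L; in-air after throw: [b3@6:L b2@7:R b1@8:L b5@10:L b4@11:R]
Beat 5 (R): throw ball6 h=4 -> lands@9:R; in-air after throw: [b3@6:L b2@7:R b1@8:L b6@9:R b5@10:L b4@11:R]
Beat 6 (L): throw ball3 h=8 -> lands@14:L; in-air after throw: [b2@7:R b1@8:L b6@9:R b5@10:L b4@11:R b3@14:L]
Beat 7 (R): throw ball2 h=6 -> lands@13:R; in-air after throw: [b1@8:L b6@9:R b5@10:L b4@11:R b2@13:R b3@14:L]
Beat 8 (L): throw ball1 h=4 -> lands@12:L; in-air after throw: [b6@9:R b5@10:L b4@11:R b1@12:L b2@13:R b3@14:L]
Beat 9 (R): throw ball6 h=8 -> lands@17:R; in-air after throw: [b5@10:L b4@11:R b1@12:L b2@13:R b3@14:L b6@17:R]
Beat 10 (L): throw ball5 h=6 -> lands@16:L; in-air after throw: [b4@11:R b1@12:L b2@13:R b3@14:L b5@16:L b6@17:R]
Beat 11 (R): throw ball4 h=4 -> lands@15:R; in-air after throw: [b1@12:L b2@13:R b3@14:L b4@15:R b5@16:L b6@17:R]
Beat 12 (L): throw ball1 h=8 -> lands@20:L; in-air after throw: [b2@13:R b3@14:L b4@15:R b5@16:L b6@17:R b1@20:L]
Beat 13 (R): throw ball2 h=6 -> lands@19:R; in-air after throw: [b3@14:L b4@15:R b5@16:L b6@17:R b2@19:R b1@20:L]
Beat 14 (L): throw ball3 h=4 -> lands@18:L; in-air after throw: [b4@15:R b5@16:L b6@17:R b3@18:L b2@19:R b1@20:L]
Beat 15 (R): throw ball4 h=8 -> lands@23:R; in-air after throw: [b5@16:L b6@17:R b3@18:L b2@19:R b1@20:L b4@23:R]
Beat 16 (L): throw ball5 h=6 -> lands@22:L; in-air after throw: [b6@17:R b3@18:L b2@19:R b1@20:L b5@22:L b4@23:R]
Beat 17 (R): throw ball6 h=4 -> lands@21:R; in-air after throw: [b3@18:L b2@19:R b1@20:L b6@21:R b5@22:L b4@23:R]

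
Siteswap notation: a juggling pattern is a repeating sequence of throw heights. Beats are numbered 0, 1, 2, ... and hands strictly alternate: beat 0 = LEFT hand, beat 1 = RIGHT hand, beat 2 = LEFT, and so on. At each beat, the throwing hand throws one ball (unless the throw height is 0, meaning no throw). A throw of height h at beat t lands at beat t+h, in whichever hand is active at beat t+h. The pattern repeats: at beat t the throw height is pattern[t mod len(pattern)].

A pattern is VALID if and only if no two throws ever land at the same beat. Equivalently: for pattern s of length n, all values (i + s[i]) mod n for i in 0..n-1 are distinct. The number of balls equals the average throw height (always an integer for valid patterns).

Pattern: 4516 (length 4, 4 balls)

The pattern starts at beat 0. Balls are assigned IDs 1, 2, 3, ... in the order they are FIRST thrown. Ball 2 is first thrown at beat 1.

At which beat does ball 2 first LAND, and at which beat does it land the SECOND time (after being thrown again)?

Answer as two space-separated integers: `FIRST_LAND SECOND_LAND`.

Answer: 6 7

Derivation:
Beat 0 (L): throw ball1 h=4 -> lands@4:L; in-air after throw: [b1@4:L]
Beat 1 (R): throw ball2 h=5 -> lands@6:L; in-air after throw: [b1@4:L b2@6:L]
Beat 2 (L): throw ball3 h=1 -> lands@3:R; in-air after throw: [b3@3:R b1@4:L b2@6:L]
Beat 3 (R): throw ball3 h=6 -> lands@9:R; in-air after throw: [b1@4:L b2@6:L b3@9:R]
Beat 4 (L): throw ball1 h=4 -> lands@8:L; in-air after throw: [b2@6:L b1@8:L b3@9:R]
Beat 5 (R): throw ball4 h=5 -> lands@10:L; in-air after throw: [b2@6:L b1@8:L b3@9:R b4@10:L]
Beat 6 (L): throw ball2 h=1 -> lands@7:R; in-air after throw: [b2@7:R b1@8:L b3@9:R b4@10:L]
Beat 7 (R): throw ball2 h=6 -> lands@13:R; in-air after throw: [b1@8:L b3@9:R b4@10:L b2@13:R]
Ball 2: thrown@1 h=5 -> first land @6; rethrown@6 h=1 -> second land @7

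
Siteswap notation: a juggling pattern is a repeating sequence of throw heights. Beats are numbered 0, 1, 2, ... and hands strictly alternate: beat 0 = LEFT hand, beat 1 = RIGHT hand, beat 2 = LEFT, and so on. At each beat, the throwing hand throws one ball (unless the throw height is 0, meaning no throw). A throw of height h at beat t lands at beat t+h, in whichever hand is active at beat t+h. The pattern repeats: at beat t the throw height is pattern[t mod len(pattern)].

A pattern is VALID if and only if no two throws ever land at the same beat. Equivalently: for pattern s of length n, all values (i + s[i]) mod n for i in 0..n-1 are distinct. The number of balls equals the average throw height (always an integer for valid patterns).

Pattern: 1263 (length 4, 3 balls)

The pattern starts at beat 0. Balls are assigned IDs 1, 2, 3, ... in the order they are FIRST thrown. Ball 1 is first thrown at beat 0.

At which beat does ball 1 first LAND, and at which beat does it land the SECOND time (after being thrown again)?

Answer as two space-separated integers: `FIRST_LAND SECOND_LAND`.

Beat 0 (L): throw ball1 h=1 -> lands@1:R; in-air after throw: [b1@1:R]
Beat 1 (R): throw ball1 h=2 -> lands@3:R; in-air after throw: [b1@3:R]
Beat 2 (L): throw ball2 h=6 -> lands@8:L; in-air after throw: [b1@3:R b2@8:L]
Beat 3 (R): throw ball1 h=3 -> lands@6:L; in-air after throw: [b1@6:L b2@8:L]
Ball 1: thrown@0 h=1 -> first land @1; rethrown@1 h=2 -> second land @3

Answer: 1 3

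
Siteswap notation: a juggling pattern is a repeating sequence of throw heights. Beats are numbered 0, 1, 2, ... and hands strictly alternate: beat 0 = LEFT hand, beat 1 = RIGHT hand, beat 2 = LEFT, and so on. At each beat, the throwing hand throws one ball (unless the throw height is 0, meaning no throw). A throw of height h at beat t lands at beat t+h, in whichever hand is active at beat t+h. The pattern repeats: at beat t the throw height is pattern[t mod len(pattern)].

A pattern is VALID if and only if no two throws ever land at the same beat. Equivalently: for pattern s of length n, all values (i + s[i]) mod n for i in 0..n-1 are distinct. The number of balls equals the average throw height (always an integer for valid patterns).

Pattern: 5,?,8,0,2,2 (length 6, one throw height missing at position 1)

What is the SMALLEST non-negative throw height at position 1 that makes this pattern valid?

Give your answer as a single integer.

i=0: (0 + 5) mod 6 = 5
i=1: s[i]=? (unknown)
i=2: (2 + 8) mod 6 = 4
i=3: (3 + 0) mod 6 = 3
i=4: (4 + 2) mod 6 = 0
i=5: (5 + 2) mod 6 = 1
Known residues: [0, 1, 3, 4, 5]; need a permutation of 0..5, so missing residue r = 2
Need (1 + s) mod 6 = 2; smallest s = (2 - 1) mod 6 = 1

Answer: 1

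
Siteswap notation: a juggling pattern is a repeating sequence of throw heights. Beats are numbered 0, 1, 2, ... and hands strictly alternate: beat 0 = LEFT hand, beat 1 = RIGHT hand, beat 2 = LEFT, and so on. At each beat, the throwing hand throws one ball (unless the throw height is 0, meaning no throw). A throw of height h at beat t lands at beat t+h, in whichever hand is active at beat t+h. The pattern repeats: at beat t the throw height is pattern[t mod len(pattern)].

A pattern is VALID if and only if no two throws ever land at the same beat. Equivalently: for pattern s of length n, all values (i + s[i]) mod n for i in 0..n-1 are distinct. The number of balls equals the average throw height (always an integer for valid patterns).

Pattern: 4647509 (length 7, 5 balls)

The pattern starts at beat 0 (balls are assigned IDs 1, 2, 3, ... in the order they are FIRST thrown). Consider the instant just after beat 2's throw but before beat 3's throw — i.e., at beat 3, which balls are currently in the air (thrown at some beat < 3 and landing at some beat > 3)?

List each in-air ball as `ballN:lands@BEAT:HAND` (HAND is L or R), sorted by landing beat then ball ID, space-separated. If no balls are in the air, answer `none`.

Beat 0 (L): throw ball1 h=4 -> lands@4:L; in-air after throw: [b1@4:L]
Beat 1 (R): throw ball2 h=6 -> lands@7:R; in-air after throw: [b1@4:L b2@7:R]
Beat 2 (L): throw ball3 h=4 -> lands@6:L; in-air after throw: [b1@4:L b3@6:L b2@7:R]
Beat 3 (R): throw ball4 h=7 -> lands@10:L; in-air after throw: [b1@4:L b3@6:L b2@7:R b4@10:L]

Answer: ball1:lands@4:L ball3:lands@6:L ball2:lands@7:R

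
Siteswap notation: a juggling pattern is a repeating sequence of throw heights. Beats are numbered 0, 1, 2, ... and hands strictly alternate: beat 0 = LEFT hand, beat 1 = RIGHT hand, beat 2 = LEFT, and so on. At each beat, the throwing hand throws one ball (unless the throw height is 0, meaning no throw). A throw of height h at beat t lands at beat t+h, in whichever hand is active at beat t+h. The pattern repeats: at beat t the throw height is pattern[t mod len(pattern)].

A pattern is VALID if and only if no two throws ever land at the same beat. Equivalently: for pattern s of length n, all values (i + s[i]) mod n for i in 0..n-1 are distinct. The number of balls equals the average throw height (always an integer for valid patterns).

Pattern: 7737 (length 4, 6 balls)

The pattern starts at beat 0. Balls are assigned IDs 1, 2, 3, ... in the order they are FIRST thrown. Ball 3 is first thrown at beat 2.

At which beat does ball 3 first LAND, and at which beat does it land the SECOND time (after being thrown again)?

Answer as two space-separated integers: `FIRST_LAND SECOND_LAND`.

Beat 0 (L): throw ball1 h=7 -> lands@7:R; in-air after throw: [b1@7:R]
Beat 1 (R): throw ball2 h=7 -> lands@8:L; in-air after throw: [b1@7:R b2@8:L]
Beat 2 (L): throw ball3 h=3 -> lands@5:R; in-air after throw: [b3@5:R b1@7:R b2@8:L]
Beat 3 (R): throw ball4 h=7 -> lands@10:L; in-air after throw: [b3@5:R b1@7:R b2@8:L b4@10:L]
Beat 4 (L): throw ball5 h=7 -> lands@11:R; in-air after throw: [b3@5:R b1@7:R b2@8:L b4@10:L b5@11:R]
Beat 5 (R): throw ball3 h=7 -> lands@12:L; in-air after throw: [b1@7:R b2@8:L b4@10:L b5@11:R b3@12:L]
Beat 6 (L): throw ball6 h=3 -> lands@9:R; in-air after throw: [b1@7:R b2@8:L b6@9:R b4@10:L b5@11:R b3@12:L]
Beat 7 (R): throw ball1 h=7 -> lands@14:L; in-air after throw: [b2@8:L b6@9:R b4@10:L b5@11:R b3@12:L b1@14:L]
Beat 8 (L): throw ball2 h=7 -> lands@15:R; in-air after throw: [b6@9:R b4@10:L b5@11:R b3@12:L b1@14:L b2@15:R]
Beat 9 (R): throw ball6 h=7 -> lands@16:L; in-air after throw: [b4@10:L b5@11:R b3@12:L b1@14:L b2@15:R b6@16:L]
Beat 10 (L): throw ball4 h=3 -> lands@13:R; in-air after throw: [b5@11:R b3@12:L b4@13:R b1@14:L b2@15:R b6@16:L]
Beat 11 (R): throw ball5 h=7 -> lands@18:L; in-air after throw: [b3@12:L b4@13:R b1@14:L b2@15:R b6@16:L b5@18:L]
Beat 12 (L): throw ball3 h=7 -> lands@19:R; in-air after throw: [b4@13:R b1@14:L b2@15:R b6@16:L b5@18:L b3@19:R]
Ball 3: thrown@2 h=3 -> first land @5; rethrown@5 h=7 -> second land @12

Answer: 5 12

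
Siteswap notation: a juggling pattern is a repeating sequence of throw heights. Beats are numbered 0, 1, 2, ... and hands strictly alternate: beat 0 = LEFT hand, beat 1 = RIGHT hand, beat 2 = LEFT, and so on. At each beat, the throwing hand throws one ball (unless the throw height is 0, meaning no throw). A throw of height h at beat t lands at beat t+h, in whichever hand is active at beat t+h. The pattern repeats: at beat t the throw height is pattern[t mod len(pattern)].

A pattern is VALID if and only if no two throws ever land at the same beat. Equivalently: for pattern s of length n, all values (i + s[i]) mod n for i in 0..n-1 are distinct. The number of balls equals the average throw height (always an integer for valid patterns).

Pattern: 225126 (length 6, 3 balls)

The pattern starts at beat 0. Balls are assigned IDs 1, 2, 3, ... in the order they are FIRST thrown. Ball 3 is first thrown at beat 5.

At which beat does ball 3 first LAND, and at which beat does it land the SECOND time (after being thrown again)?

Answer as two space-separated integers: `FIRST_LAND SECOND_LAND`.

Beat 0 (L): throw ball1 h=2 -> lands@2:L; in-air after throw: [b1@2:L]
Beat 1 (R): throw ball2 h=2 -> lands@3:R; in-air after throw: [b1@2:L b2@3:R]
Beat 2 (L): throw ball1 h=5 -> lands@7:R; in-air after throw: [b2@3:R b1@7:R]
Beat 3 (R): throw ball2 h=1 -> lands@4:L; in-air after throw: [b2@4:L b1@7:R]
Beat 4 (L): throw ball2 h=2 -> lands@6:L; in-air after throw: [b2@6:L b1@7:R]
Beat 5 (R): throw ball3 h=6 -> lands@11:R; in-air after throw: [b2@6:L b1@7:R b3@11:R]
Beat 6 (L): throw ball2 h=2 -> lands@8:L; in-air after throw: [b1@7:R b2@8:L b3@11:R]
Beat 7 (R): throw ball1 h=2 -> lands@9:R; in-air after throw: [b2@8:L b1@9:R b3@11:R]
Beat 8 (L): throw ball2 h=5 -> lands@13:R; in-air after throw: [b1@9:R b3@11:R b2@13:R]
Beat 9 (R): throw ball1 h=1 -> lands@10:L; in-air after throw: [b1@10:L b3@11:R b2@13:R]
Beat 10 (L): throw ball1 h=2 -> lands@12:L; in-air after throw: [b3@11:R b1@12:L b2@13:R]
Beat 11 (R): throw ball3 h=6 -> lands@17:R; in-air after throw: [b1@12:L b2@13:R b3@17:R]
Beat 12 (L): throw ball1 h=2 -> lands@14:L; in-air after throw: [b2@13:R b1@14:L b3@17:R]
Beat 13 (R): throw ball2 h=2 -> lands@15:R; in-air after throw: [b1@14:L b2@15:R b3@17:R]
Beat 14 (L): throw ball1 h=5 -> lands@19:R; in-air after throw: [b2@15:R b3@17:R b1@19:R]
Beat 15 (R): throw ball2 h=1 -> lands@16:L; in-air after throw: [b2@16:L b3@17:R b1@19:R]
Beat 16 (L): throw ball2 h=2 -> lands@18:L; in-air after throw: [b3@17:R b2@18:L b1@19:R]
Beat 17 (R): throw ball3 h=6 -> lands@23:R; in-air after throw: [b2@18:L b1@19:R b3@23:R]
Ball 3: thrown@5 h=6 -> first land @11; rethrown@11 h=6 -> second land @17

Answer: 11 17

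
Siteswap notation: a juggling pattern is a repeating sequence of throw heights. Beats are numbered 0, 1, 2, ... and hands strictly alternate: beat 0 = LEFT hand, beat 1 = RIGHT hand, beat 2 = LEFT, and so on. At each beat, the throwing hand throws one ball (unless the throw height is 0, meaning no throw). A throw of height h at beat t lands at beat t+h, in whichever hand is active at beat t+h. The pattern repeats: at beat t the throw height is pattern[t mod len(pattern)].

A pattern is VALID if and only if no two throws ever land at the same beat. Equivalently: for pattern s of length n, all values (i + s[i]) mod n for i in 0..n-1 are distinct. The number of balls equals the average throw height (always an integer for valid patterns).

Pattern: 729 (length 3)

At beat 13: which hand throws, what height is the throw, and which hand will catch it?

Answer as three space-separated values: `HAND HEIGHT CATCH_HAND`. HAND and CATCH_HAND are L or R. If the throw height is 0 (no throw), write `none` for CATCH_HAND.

Beat 13: 13 mod 2 = 1, so hand = R
Throw height = pattern[13 mod 3] = pattern[1] = 2
Lands at beat 13+2=15, 15 mod 2 = 1, so catch hand = R

Answer: R 2 R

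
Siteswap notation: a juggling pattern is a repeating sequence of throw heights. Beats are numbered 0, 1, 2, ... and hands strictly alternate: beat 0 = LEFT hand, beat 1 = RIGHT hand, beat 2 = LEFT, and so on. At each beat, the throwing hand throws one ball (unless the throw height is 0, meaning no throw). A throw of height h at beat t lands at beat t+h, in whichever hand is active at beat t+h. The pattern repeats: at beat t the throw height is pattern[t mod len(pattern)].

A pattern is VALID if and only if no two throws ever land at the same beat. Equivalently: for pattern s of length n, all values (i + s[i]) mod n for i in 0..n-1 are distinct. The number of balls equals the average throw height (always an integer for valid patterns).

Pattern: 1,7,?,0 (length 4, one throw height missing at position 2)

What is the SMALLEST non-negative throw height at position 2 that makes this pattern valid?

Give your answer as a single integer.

i=0: (0 + 1) mod 4 = 1
i=1: (1 + 7) mod 4 = 0
i=2: s[i]=? (unknown)
i=3: (3 + 0) mod 4 = 3
Known residues: [0, 1, 3]; need a permutation of 0..3, so missing residue r = 2
Need (2 + s) mod 4 = 2; smallest s = (2 - 2) mod 4 = 0

Answer: 0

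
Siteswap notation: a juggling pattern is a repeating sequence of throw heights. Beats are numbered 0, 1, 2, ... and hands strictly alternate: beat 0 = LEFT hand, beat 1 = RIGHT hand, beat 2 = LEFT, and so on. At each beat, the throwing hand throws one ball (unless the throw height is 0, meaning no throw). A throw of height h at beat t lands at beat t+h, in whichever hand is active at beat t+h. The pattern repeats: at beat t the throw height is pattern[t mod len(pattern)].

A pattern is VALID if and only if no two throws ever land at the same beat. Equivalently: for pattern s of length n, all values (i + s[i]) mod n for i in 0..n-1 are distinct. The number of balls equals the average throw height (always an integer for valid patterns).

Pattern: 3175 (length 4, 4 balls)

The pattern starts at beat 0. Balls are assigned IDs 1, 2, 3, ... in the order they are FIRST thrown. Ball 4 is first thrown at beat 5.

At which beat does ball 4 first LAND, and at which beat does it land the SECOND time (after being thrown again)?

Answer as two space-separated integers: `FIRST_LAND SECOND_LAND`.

Beat 0 (L): throw ball1 h=3 -> lands@3:R; in-air after throw: [b1@3:R]
Beat 1 (R): throw ball2 h=1 -> lands@2:L; in-air after throw: [b2@2:L b1@3:R]
Beat 2 (L): throw ball2 h=7 -> lands@9:R; in-air after throw: [b1@3:R b2@9:R]
Beat 3 (R): throw ball1 h=5 -> lands@8:L; in-air after throw: [b1@8:L b2@9:R]
Beat 4 (L): throw ball3 h=3 -> lands@7:R; in-air after throw: [b3@7:R b1@8:L b2@9:R]
Beat 5 (R): throw ball4 h=1 -> lands@6:L; in-air after throw: [b4@6:L b3@7:R b1@8:L b2@9:R]
Beat 6 (L): throw ball4 h=7 -> lands@13:R; in-air after throw: [b3@7:R b1@8:L b2@9:R b4@13:R]
Beat 7 (R): throw ball3 h=5 -> lands@12:L; in-air after throw: [b1@8:L b2@9:R b3@12:L b4@13:R]
Beat 8 (L): throw ball1 h=3 -> lands@11:R; in-air after throw: [b2@9:R b1@11:R b3@12:L b4@13:R]
Beat 9 (R): throw ball2 h=1 -> lands@10:L; in-air after throw: [b2@10:L b1@11:R b3@12:L b4@13:R]
Beat 10 (L): throw ball2 h=7 -> lands@17:R; in-air after throw: [b1@11:R b3@12:L b4@13:R b2@17:R]
Beat 11 (R): throw ball1 h=5 -> lands@16:L; in-air after throw: [b3@12:L b4@13:R b1@16:L b2@17:R]
Beat 12 (L): throw ball3 h=3 -> lands@15:R; in-air after throw: [b4@13:R b3@15:R b1@16:L b2@17:R]
Beat 13 (R): throw ball4 h=1 -> lands@14:L; in-air after throw: [b4@14:L b3@15:R b1@16:L b2@17:R]
Ball 4: thrown@5 h=1 -> first land @6; rethrown@6 h=7 -> second land @13

Answer: 6 13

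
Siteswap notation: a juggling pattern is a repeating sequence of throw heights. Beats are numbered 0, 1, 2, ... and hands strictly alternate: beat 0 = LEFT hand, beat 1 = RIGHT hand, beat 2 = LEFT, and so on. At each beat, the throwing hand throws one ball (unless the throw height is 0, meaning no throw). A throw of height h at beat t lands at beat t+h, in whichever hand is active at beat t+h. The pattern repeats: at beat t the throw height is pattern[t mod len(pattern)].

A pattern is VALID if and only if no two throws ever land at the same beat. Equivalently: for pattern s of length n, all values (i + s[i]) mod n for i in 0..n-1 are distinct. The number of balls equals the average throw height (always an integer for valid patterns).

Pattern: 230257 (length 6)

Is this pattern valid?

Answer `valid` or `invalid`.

Answer: invalid

Derivation:
i=0: (i + s[i]) mod n = (0 + 2) mod 6 = 2
i=1: (i + s[i]) mod n = (1 + 3) mod 6 = 4
i=2: (i + s[i]) mod n = (2 + 0) mod 6 = 2
i=3: (i + s[i]) mod n = (3 + 2) mod 6 = 5
i=4: (i + s[i]) mod n = (4 + 5) mod 6 = 3
i=5: (i + s[i]) mod n = (5 + 7) mod 6 = 0
Residues: [2, 4, 2, 5, 3, 0], distinct: False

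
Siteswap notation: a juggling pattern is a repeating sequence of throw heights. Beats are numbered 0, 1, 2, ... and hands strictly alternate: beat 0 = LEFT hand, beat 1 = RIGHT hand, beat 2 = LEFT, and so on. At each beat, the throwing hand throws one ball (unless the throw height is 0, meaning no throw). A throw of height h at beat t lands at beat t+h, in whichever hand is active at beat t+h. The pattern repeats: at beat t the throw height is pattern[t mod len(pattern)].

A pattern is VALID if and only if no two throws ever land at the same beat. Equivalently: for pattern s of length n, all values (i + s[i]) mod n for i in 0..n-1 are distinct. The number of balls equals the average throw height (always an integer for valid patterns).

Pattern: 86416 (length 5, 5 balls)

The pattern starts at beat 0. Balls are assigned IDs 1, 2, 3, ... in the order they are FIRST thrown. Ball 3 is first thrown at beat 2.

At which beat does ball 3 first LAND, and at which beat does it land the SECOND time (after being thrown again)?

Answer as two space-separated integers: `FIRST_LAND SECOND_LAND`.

Beat 0 (L): throw ball1 h=8 -> lands@8:L; in-air after throw: [b1@8:L]
Beat 1 (R): throw ball2 h=6 -> lands@7:R; in-air after throw: [b2@7:R b1@8:L]
Beat 2 (L): throw ball3 h=4 -> lands@6:L; in-air after throw: [b3@6:L b2@7:R b1@8:L]
Beat 3 (R): throw ball4 h=1 -> lands@4:L; in-air after throw: [b4@4:L b3@6:L b2@7:R b1@8:L]
Beat 4 (L): throw ball4 h=6 -> lands@10:L; in-air after throw: [b3@6:L b2@7:R b1@8:L b4@10:L]
Beat 5 (R): throw ball5 h=8 -> lands@13:R; in-air after throw: [b3@6:L b2@7:R b1@8:L b4@10:L b5@13:R]
Beat 6 (L): throw ball3 h=6 -> lands@12:L; in-air after throw: [b2@7:R b1@8:L b4@10:L b3@12:L b5@13:R]
Beat 7 (R): throw ball2 h=4 -> lands@11:R; in-air after throw: [b1@8:L b4@10:L b2@11:R b3@12:L b5@13:R]
Beat 8 (L): throw ball1 h=1 -> lands@9:R; in-air after throw: [b1@9:R b4@10:L b2@11:R b3@12:L b5@13:R]
Beat 9 (R): throw ball1 h=6 -> lands@15:R; in-air after throw: [b4@10:L b2@11:R b3@12:L b5@13:R b1@15:R]
Beat 10 (L): throw ball4 h=8 -> lands@18:L; in-air after throw: [b2@11:R b3@12:L b5@13:R b1@15:R b4@18:L]
Beat 11 (R): throw ball2 h=6 -> lands@17:R; in-air after throw: [b3@12:L b5@13:R b1@15:R b2@17:R b4@18:L]
Beat 12 (L): throw ball3 h=4 -> lands@16:L; in-air after throw: [b5@13:R b1@15:R b3@16:L b2@17:R b4@18:L]
Ball 3: thrown@2 h=4 -> first land @6; rethrown@6 h=6 -> second land @12

Answer: 6 12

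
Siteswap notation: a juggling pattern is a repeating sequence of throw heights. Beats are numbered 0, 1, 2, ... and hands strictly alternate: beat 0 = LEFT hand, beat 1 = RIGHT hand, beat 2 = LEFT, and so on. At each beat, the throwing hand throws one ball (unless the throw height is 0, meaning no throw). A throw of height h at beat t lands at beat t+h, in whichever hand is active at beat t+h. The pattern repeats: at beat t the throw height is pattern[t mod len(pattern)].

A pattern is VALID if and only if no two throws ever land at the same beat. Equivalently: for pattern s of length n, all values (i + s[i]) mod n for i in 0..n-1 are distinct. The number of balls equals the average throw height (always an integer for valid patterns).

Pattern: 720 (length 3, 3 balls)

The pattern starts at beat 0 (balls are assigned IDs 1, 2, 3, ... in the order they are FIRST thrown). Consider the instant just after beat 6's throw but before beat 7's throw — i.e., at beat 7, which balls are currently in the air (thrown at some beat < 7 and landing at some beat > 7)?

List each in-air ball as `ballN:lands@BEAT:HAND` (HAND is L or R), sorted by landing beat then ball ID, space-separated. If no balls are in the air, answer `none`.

Answer: ball2:lands@10:L ball3:lands@13:R

Derivation:
Beat 0 (L): throw ball1 h=7 -> lands@7:R; in-air after throw: [b1@7:R]
Beat 1 (R): throw ball2 h=2 -> lands@3:R; in-air after throw: [b2@3:R b1@7:R]
Beat 3 (R): throw ball2 h=7 -> lands@10:L; in-air after throw: [b1@7:R b2@10:L]
Beat 4 (L): throw ball3 h=2 -> lands@6:L; in-air after throw: [b3@6:L b1@7:R b2@10:L]
Beat 6 (L): throw ball3 h=7 -> lands@13:R; in-air after throw: [b1@7:R b2@10:L b3@13:R]
Beat 7 (R): throw ball1 h=2 -> lands@9:R; in-air after throw: [b1@9:R b2@10:L b3@13:R]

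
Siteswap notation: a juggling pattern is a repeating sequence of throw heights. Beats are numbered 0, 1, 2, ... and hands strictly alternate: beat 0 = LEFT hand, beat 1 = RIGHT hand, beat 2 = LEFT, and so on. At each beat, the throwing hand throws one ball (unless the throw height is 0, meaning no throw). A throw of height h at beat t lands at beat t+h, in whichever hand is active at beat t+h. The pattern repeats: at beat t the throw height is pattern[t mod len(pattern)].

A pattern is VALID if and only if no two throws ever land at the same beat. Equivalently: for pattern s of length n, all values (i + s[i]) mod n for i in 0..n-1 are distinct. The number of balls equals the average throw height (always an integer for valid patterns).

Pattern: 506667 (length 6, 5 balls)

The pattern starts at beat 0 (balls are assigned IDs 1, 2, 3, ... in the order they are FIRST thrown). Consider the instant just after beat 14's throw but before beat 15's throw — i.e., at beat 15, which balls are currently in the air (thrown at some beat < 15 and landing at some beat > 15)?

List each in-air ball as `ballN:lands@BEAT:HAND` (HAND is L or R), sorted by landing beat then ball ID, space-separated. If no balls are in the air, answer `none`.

Beat 0 (L): throw ball1 h=5 -> lands@5:R; in-air after throw: [b1@5:R]
Beat 2 (L): throw ball2 h=6 -> lands@8:L; in-air after throw: [b1@5:R b2@8:L]
Beat 3 (R): throw ball3 h=6 -> lands@9:R; in-air after throw: [b1@5:R b2@8:L b3@9:R]
Beat 4 (L): throw ball4 h=6 -> lands@10:L; in-air after throw: [b1@5:R b2@8:L b3@9:R b4@10:L]
Beat 5 (R): throw ball1 h=7 -> lands@12:L; in-air after throw: [b2@8:L b3@9:R b4@10:L b1@12:L]
Beat 6 (L): throw ball5 h=5 -> lands@11:R; in-air after throw: [b2@8:L b3@9:R b4@10:L b5@11:R b1@12:L]
Beat 8 (L): throw ball2 h=6 -> lands@14:L; in-air after throw: [b3@9:R b4@10:L b5@11:R b1@12:L b2@14:L]
Beat 9 (R): throw ball3 h=6 -> lands@15:R; in-air after throw: [b4@10:L b5@11:R b1@12:L b2@14:L b3@15:R]
Beat 10 (L): throw ball4 h=6 -> lands@16:L; in-air after throw: [b5@11:R b1@12:L b2@14:L b3@15:R b4@16:L]
Beat 11 (R): throw ball5 h=7 -> lands@18:L; in-air after throw: [b1@12:L b2@14:L b3@15:R b4@16:L b5@18:L]
Beat 12 (L): throw ball1 h=5 -> lands@17:R; in-air after throw: [b2@14:L b3@15:R b4@16:L b1@17:R b5@18:L]
Beat 14 (L): throw ball2 h=6 -> lands@20:L; in-air after throw: [b3@15:R b4@16:L b1@17:R b5@18:L b2@20:L]
Beat 15 (R): throw ball3 h=6 -> lands@21:R; in-air after throw: [b4@16:L b1@17:R b5@18:L b2@20:L b3@21:R]

Answer: ball4:lands@16:L ball1:lands@17:R ball5:lands@18:L ball2:lands@20:L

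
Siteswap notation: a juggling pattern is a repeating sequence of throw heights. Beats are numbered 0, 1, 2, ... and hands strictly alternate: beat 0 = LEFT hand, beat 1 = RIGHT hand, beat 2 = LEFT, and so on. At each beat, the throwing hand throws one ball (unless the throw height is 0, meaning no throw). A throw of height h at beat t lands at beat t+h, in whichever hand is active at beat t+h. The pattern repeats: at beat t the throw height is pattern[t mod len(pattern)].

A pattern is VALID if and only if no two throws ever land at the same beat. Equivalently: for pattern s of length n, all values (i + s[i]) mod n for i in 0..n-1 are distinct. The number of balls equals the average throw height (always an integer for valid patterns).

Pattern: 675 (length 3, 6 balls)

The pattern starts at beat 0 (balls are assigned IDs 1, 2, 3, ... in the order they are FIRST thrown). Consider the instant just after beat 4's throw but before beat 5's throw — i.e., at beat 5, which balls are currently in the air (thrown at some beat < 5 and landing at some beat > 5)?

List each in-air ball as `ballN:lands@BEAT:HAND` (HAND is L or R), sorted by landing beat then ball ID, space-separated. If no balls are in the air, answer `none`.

Answer: ball1:lands@6:L ball3:lands@7:R ball2:lands@8:L ball4:lands@9:R ball5:lands@11:R

Derivation:
Beat 0 (L): throw ball1 h=6 -> lands@6:L; in-air after throw: [b1@6:L]
Beat 1 (R): throw ball2 h=7 -> lands@8:L; in-air after throw: [b1@6:L b2@8:L]
Beat 2 (L): throw ball3 h=5 -> lands@7:R; in-air after throw: [b1@6:L b3@7:R b2@8:L]
Beat 3 (R): throw ball4 h=6 -> lands@9:R; in-air after throw: [b1@6:L b3@7:R b2@8:L b4@9:R]
Beat 4 (L): throw ball5 h=7 -> lands@11:R; in-air after throw: [b1@6:L b3@7:R b2@8:L b4@9:R b5@11:R]
Beat 5 (R): throw ball6 h=5 -> lands@10:L; in-air after throw: [b1@6:L b3@7:R b2@8:L b4@9:R b6@10:L b5@11:R]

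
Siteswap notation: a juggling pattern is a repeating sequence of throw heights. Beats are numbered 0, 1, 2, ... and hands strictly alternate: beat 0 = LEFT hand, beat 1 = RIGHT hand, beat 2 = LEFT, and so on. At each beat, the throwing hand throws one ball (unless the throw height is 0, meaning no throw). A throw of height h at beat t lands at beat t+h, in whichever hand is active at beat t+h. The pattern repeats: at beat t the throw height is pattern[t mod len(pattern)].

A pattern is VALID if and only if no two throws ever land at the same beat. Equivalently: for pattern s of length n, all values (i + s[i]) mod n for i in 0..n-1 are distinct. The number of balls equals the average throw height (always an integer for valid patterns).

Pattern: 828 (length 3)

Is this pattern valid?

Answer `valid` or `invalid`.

Answer: valid

Derivation:
i=0: (i + s[i]) mod n = (0 + 8) mod 3 = 2
i=1: (i + s[i]) mod n = (1 + 2) mod 3 = 0
i=2: (i + s[i]) mod n = (2 + 8) mod 3 = 1
Residues: [2, 0, 1], distinct: True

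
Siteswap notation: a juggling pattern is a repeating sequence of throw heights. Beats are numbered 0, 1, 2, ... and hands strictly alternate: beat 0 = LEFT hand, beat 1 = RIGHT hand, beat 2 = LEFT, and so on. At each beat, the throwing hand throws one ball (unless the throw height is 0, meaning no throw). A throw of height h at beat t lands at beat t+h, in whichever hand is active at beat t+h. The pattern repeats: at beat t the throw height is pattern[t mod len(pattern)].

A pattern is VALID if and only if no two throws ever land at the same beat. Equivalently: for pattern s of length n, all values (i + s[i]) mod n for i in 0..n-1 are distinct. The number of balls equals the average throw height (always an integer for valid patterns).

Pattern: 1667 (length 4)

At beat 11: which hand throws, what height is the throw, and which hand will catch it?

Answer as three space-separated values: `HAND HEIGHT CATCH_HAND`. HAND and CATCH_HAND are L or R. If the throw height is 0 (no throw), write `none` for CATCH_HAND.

Answer: R 7 L

Derivation:
Beat 11: 11 mod 2 = 1, so hand = R
Throw height = pattern[11 mod 4] = pattern[3] = 7
Lands at beat 11+7=18, 18 mod 2 = 0, so catch hand = L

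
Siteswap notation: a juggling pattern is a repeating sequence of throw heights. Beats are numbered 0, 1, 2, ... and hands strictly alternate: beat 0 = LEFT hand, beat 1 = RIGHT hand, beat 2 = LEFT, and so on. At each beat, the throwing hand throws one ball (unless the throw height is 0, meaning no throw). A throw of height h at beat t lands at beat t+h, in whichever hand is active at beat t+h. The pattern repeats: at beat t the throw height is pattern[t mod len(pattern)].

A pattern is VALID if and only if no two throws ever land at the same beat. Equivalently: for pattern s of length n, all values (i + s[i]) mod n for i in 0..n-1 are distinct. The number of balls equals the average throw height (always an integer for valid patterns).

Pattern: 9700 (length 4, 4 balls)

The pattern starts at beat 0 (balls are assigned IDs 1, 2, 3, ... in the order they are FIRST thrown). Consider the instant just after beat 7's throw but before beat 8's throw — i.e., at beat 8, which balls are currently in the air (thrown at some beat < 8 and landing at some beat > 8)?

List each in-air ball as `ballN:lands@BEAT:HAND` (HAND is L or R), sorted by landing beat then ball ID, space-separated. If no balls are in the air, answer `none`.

Beat 0 (L): throw ball1 h=9 -> lands@9:R; in-air after throw: [b1@9:R]
Beat 1 (R): throw ball2 h=7 -> lands@8:L; in-air after throw: [b2@8:L b1@9:R]
Beat 4 (L): throw ball3 h=9 -> lands@13:R; in-air after throw: [b2@8:L b1@9:R b3@13:R]
Beat 5 (R): throw ball4 h=7 -> lands@12:L; in-air after throw: [b2@8:L b1@9:R b4@12:L b3@13:R]
Beat 8 (L): throw ball2 h=9 -> lands@17:R; in-air after throw: [b1@9:R b4@12:L b3@13:R b2@17:R]

Answer: ball1:lands@9:R ball4:lands@12:L ball3:lands@13:R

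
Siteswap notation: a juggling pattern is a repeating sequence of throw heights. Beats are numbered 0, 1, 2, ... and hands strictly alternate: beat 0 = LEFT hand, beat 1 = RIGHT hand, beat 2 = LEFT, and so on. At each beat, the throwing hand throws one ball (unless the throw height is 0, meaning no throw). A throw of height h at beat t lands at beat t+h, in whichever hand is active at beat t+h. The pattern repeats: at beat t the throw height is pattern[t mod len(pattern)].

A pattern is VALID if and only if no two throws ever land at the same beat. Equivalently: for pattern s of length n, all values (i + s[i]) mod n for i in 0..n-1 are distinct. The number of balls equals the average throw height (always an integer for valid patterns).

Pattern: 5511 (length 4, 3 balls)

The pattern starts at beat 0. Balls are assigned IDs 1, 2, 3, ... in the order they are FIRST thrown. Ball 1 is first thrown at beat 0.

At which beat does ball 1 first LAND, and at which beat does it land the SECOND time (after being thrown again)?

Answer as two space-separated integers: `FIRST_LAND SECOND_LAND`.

Answer: 5 10

Derivation:
Beat 0 (L): throw ball1 h=5 -> lands@5:R; in-air after throw: [b1@5:R]
Beat 1 (R): throw ball2 h=5 -> lands@6:L; in-air after throw: [b1@5:R b2@6:L]
Beat 2 (L): throw ball3 h=1 -> lands@3:R; in-air after throw: [b3@3:R b1@5:R b2@6:L]
Beat 3 (R): throw ball3 h=1 -> lands@4:L; in-air after throw: [b3@4:L b1@5:R b2@6:L]
Beat 4 (L): throw ball3 h=5 -> lands@9:R; in-air after throw: [b1@5:R b2@6:L b3@9:R]
Beat 5 (R): throw ball1 h=5 -> lands@10:L; in-air after throw: [b2@6:L b3@9:R b1@10:L]
Beat 6 (L): throw ball2 h=1 -> lands@7:R; in-air after throw: [b2@7:R b3@9:R b1@10:L]
Beat 7 (R): throw ball2 h=1 -> lands@8:L; in-air after throw: [b2@8:L b3@9:R b1@10:L]
Beat 8 (L): throw ball2 h=5 -> lands@13:R; in-air after throw: [b3@9:R b1@10:L b2@13:R]
Beat 9 (R): throw ball3 h=5 -> lands@14:L; in-air after throw: [b1@10:L b2@13:R b3@14:L]
Beat 10 (L): throw ball1 h=1 -> lands@11:R; in-air after throw: [b1@11:R b2@13:R b3@14:L]
Ball 1: thrown@0 h=5 -> first land @5; rethrown@5 h=5 -> second land @10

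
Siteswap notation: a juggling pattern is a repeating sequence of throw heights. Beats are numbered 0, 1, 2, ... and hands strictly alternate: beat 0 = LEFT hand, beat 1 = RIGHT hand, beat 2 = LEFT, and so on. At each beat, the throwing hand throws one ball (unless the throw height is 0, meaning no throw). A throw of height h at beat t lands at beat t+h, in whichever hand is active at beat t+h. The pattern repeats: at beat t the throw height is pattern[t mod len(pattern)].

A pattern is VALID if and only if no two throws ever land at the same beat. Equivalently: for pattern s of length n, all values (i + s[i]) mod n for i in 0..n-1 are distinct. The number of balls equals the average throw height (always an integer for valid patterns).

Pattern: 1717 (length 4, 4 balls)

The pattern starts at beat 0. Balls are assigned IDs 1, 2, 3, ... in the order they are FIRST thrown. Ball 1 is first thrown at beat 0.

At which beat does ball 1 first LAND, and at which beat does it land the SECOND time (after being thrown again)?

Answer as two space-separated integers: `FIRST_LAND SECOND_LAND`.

Answer: 1 8

Derivation:
Beat 0 (L): throw ball1 h=1 -> lands@1:R; in-air after throw: [b1@1:R]
Beat 1 (R): throw ball1 h=7 -> lands@8:L; in-air after throw: [b1@8:L]
Beat 2 (L): throw ball2 h=1 -> lands@3:R; in-air after throw: [b2@3:R b1@8:L]
Beat 3 (R): throw ball2 h=7 -> lands@10:L; in-air after throw: [b1@8:L b2@10:L]
Beat 4 (L): throw ball3 h=1 -> lands@5:R; in-air after throw: [b3@5:R b1@8:L b2@10:L]
Beat 5 (R): throw ball3 h=7 -> lands@12:L; in-air after throw: [b1@8:L b2@10:L b3@12:L]
Beat 6 (L): throw ball4 h=1 -> lands@7:R; in-air after throw: [b4@7:R b1@8:L b2@10:L b3@12:L]
Beat 7 (R): throw ball4 h=7 -> lands@14:L; in-air after throw: [b1@8:L b2@10:L b3@12:L b4@14:L]
Beat 8 (L): throw ball1 h=1 -> lands@9:R; in-air after throw: [b1@9:R b2@10:L b3@12:L b4@14:L]
Ball 1: thrown@0 h=1 -> first land @1; rethrown@1 h=7 -> second land @8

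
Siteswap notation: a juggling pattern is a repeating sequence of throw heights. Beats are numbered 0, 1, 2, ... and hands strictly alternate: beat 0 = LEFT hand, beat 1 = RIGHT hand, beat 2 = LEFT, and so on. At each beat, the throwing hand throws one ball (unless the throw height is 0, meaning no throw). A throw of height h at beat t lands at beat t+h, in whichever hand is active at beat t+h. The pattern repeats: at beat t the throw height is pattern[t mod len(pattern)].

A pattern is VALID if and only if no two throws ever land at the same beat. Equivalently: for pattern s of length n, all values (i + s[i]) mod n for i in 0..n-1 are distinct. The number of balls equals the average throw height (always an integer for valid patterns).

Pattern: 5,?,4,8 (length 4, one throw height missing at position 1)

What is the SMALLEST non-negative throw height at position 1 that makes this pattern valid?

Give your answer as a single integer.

Answer: 3

Derivation:
i=0: (0 + 5) mod 4 = 1
i=1: s[i]=? (unknown)
i=2: (2 + 4) mod 4 = 2
i=3: (3 + 8) mod 4 = 3
Known residues: [1, 2, 3]; need a permutation of 0..3, so missing residue r = 0
Need (1 + s) mod 4 = 0; smallest s = (0 - 1) mod 4 = 3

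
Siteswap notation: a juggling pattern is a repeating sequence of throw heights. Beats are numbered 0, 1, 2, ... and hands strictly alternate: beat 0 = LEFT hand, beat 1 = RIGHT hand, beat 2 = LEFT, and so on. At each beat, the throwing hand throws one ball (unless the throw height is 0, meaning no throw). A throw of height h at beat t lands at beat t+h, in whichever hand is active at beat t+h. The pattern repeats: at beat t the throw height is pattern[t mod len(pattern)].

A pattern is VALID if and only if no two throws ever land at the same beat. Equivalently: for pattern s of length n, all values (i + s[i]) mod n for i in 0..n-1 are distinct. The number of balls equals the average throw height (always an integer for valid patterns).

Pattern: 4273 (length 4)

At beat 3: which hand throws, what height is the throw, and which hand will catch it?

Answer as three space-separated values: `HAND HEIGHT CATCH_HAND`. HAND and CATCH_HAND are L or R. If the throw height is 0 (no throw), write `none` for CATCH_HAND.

Beat 3: 3 mod 2 = 1, so hand = R
Throw height = pattern[3 mod 4] = pattern[3] = 3
Lands at beat 3+3=6, 6 mod 2 = 0, so catch hand = L

Answer: R 3 L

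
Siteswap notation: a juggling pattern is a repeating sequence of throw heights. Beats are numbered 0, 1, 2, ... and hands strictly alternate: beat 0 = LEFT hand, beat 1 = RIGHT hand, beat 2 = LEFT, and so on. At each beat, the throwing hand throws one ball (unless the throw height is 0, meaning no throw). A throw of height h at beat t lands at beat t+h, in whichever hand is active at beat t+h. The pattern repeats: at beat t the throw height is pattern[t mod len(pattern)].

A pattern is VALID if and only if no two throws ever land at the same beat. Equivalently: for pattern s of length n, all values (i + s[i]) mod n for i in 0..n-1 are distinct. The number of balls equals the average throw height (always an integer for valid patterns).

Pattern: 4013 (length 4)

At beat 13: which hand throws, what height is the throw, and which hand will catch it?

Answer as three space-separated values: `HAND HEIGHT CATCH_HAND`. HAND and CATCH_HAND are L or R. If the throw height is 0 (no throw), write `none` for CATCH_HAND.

Answer: R 0 none

Derivation:
Beat 13: 13 mod 2 = 1, so hand = R
Throw height = pattern[13 mod 4] = pattern[1] = 0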